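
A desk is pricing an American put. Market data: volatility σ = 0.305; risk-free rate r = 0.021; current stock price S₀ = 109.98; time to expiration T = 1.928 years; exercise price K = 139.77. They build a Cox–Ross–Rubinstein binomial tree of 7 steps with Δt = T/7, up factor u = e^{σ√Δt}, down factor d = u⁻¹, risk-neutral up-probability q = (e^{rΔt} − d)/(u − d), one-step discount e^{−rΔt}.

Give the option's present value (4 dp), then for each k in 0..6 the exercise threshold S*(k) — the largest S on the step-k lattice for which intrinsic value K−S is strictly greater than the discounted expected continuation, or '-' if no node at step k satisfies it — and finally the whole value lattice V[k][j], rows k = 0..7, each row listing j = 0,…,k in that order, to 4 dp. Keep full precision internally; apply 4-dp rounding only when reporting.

Δt=0.27543, u=1.17359, d=0.85209, q=0.47811, disc=e^(-rΔt)=0.99423
k=7 terminal: V=max(K-S,0) → 103.9028 90.3696 71.7301 46.0576 10.6985 0.0000 0.0000 0.0000
k=6: j=0 S=42.0934 intr=97.6766 cont=96.8705 V=97.6766[EX]; j=1 S=57.9759 intr=81.7941 cont=80.9880 V=81.7941[EX]; j=2 S=79.8510 intr=59.9190 cont=59.1129 V=59.9190[EX]; j=3 S=109.9800 intr=29.7900 cont=28.9839 V=29.7900[EX]; j=4 S=151.4771 intr=0.0000 cont=5.5512 V=5.5512[hold]; j=5 S=208.6317 intr=0.0000 cont=0.0000 V=0.0000[hold]; j=6 S=287.3515 intr=0.0000 cont=0.0000 V=0.0000[hold]  S*(6)=109.9800
k=5: j=0 S=49.4004 intr=90.3696 cont=89.5635 V=90.3696[EX]; j=1 S=68.0399 intr=71.7301 cont=70.9240 V=71.7301[EX]; j=2 S=93.7124 intr=46.0576 cont=45.2515 V=46.0576[EX]; j=3 S=129.0715 intr=10.6985 cont=18.0962 V=18.0962[hold]; j=4 S=177.7721 intr=0.0000 cont=2.8804 V=2.8804[hold]; j=5 S=244.8481 intr=0.0000 cont=0.0000 V=0.0000[hold]  S*(5)=93.7124
k=4: j=0 S=57.9759 intr=81.7941 cont=80.9880 V=81.7941[EX]; j=1 S=79.8510 intr=59.9190 cont=59.1129 V=59.9190[EX]; j=2 S=109.9800 intr=29.7900 cont=32.5004 V=32.5004[hold]; j=3 S=151.4771 intr=0.0000 cont=10.7590 V=10.7590[hold]; j=4 S=208.6317 intr=0.0000 cont=1.4946 V=1.4946[hold]  S*(4)=79.8510
k=3: j=0 S=68.0399 intr=71.7301 cont=70.9240 V=71.7301[EX]; j=1 S=93.7124 intr=46.0576 cont=46.5399 V=46.5399[hold]; j=2 S=129.0715 intr=10.6985 cont=21.9781 V=21.9781[hold]; j=3 S=177.7721 intr=0.0000 cont=6.2931 V=6.2931[hold]  S*(3)=68.0399
k=2: j=0 S=79.8510 intr=59.9190 cont=59.3422 V=59.9190[EX]; j=1 S=109.9800 intr=29.7900 cont=34.5960 V=34.5960[hold]; j=2 S=151.4771 intr=0.0000 cont=14.3954 V=14.3954[hold]  S*(2)=79.8510
k=1: j=0 S=93.7124 intr=46.0576 cont=47.5360 V=47.5360[hold]; j=1 S=129.0715 intr=10.6985 cont=24.7940 V=24.7940[hold]  S*(1)=-
k=0: j=0 S=109.9800 intr=29.7900 cont=36.4514 V=36.4514[hold]  S*(0)=-

price = 36.4514
boundary = - - 79.8510 68.0399 79.8510 93.7124 109.9800
tree:
36.4514
47.5360 24.7940
59.9190 34.5960 14.3954
71.7301 46.5399 21.9781 6.2931
81.7941 59.9190 32.5004 10.7590 1.4946
90.3696 71.7301 46.0576 18.0962 2.8804 0.0000
97.6766 81.7941 59.9190 29.7900 5.5512 0.0000 0.0000
103.9028 90.3696 71.7301 46.0576 10.6985 0.0000 0.0000 0.0000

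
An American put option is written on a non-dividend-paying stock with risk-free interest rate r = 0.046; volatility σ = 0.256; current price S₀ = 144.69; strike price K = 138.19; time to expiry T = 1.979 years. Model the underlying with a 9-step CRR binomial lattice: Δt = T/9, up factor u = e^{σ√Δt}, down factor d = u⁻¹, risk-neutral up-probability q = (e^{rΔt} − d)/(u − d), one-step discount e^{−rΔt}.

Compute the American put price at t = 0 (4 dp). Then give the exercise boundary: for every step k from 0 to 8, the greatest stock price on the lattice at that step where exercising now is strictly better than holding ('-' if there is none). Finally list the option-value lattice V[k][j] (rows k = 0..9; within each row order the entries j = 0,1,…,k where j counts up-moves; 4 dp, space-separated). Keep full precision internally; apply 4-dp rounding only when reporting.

Δt=0.21989  u=1.12755  d=0.88688  q=0.51227  discount=0.98994
step 9 (expiry): payoffs max(K−S,0) = 89.0735 75.7452 58.8000 37.2566 9.8672 0.0000 0.0000 0.0000 0.0000 0.0000
step 8: (k=8,j=0): S=55.3811, (K−S)⁺=82.8089, hold=81.4181 ⇒ V=82.8089 exercise | (k=8,j=1): S=70.4095, (K−S)⁺=67.7805, hold=66.3898 ⇒ V=67.7805 exercise | (k=8,j=2): S=89.5159, (K−S)⁺=48.6741, hold=47.2834 ⇒ V=48.6741 exercise | (k=8,j=3): S=113.8071, (K−S)⁺=24.3829, hold=22.9922 ⇒ V=24.3829 exercise | (k=8,j=4): S=144.6900, (K−S)⁺=0.0000, hold=4.7641 ⇒ V=4.7641 continue | (k=8,j=5): S=183.9533, (K−S)⁺=0.0000, hold=0.0000 ⇒ V=0.0000 continue | (k=8,j=6): S=233.8713, (K−S)⁺=0.0000, hold=0.0000 ⇒ V=0.0000 continue | (k=8,j=7): S=297.3350, (K−S)⁺=0.0000, hold=0.0000 ⇒ V=0.0000 continue | (k=8,j=8): S=378.0204, (K−S)⁺=0.0000, hold=0.0000 ⇒ V=0.0000 continue  boundary S*=113.8071
step 7: (k=7,j=0): S=62.4448, (K−S)⁺=75.7452, hold=74.3544 ⇒ V=75.7452 exercise | (k=7,j=1): S=79.3900, (K−S)⁺=58.8000, hold=57.4093 ⇒ V=58.8000 exercise | (k=7,j=2): S=100.9334, (K−S)⁺=37.2566, hold=35.8659 ⇒ V=37.2566 exercise | (k=7,j=3): S=128.3228, (K−S)⁺=9.8672, hold=14.1886 ⇒ V=14.1886 continue | (k=7,j=4): S=163.1447, (K−S)⁺=0.0000, hold=2.3002 ⇒ V=2.3002 continue | (k=7,j=5): S=207.4160, (K−S)⁺=0.0000, hold=0.0000 ⇒ V=0.0000 continue | (k=7,j=6): S=263.7008, (K−S)⁺=0.0000, hold=0.0000 ⇒ V=0.0000 continue | (k=7,j=7): S=335.2591, (K−S)⁺=0.0000, hold=0.0000 ⇒ V=0.0000 continue  boundary S*=100.9334
step 6: (k=6,j=0): S=70.4095, (K−S)⁺=67.7805, hold=66.3898 ⇒ V=67.7805 exercise | (k=6,j=1): S=89.5159, (K−S)⁺=48.6741, hold=47.2834 ⇒ V=48.6741 exercise | (k=6,j=2): S=113.8071, (K−S)⁺=24.3829, hold=25.1836 ⇒ V=25.1836 continue | (k=6,j=3): S=144.6900, (K−S)⁺=0.0000, hold=8.0171 ⇒ V=8.0171 continue | (k=6,j=4): S=183.9533, (K−S)⁺=0.0000, hold=1.1106 ⇒ V=1.1106 continue | (k=6,j=5): S=233.8713, (K−S)⁺=0.0000, hold=0.0000 ⇒ V=0.0000 continue | (k=6,j=6): S=297.3350, (K−S)⁺=0.0000, hold=0.0000 ⇒ V=0.0000 continue  boundary S*=89.5159
step 5: (k=5,j=0): S=79.3900, (K−S)⁺=58.8000, hold=57.4093 ⇒ V=58.8000 exercise | (k=5,j=1): S=100.9334, (K−S)⁺=37.2566, hold=36.2720 ⇒ V=37.2566 exercise | (k=5,j=2): S=128.3228, (K−S)⁺=9.8672, hold=16.2248 ⇒ V=16.2248 continue | (k=5,j=3): S=163.1447, (K−S)⁺=0.0000, hold=4.4340 ⇒ V=4.4340 continue | (k=5,j=4): S=207.4160, (K−S)⁺=0.0000, hold=0.5362 ⇒ V=0.5362 continue | (k=5,j=5): S=263.7008, (K−S)⁺=0.0000, hold=0.0000 ⇒ V=0.0000 continue  boundary S*=100.9334
step 4: (k=4,j=0): S=89.5159, (K−S)⁺=48.6741, hold=47.2834 ⇒ V=48.6741 exercise | (k=4,j=1): S=113.8071, (K−S)⁺=24.3829, hold=26.2162 ⇒ V=26.2162 continue | (k=4,j=2): S=144.6900, (K−S)⁺=0.0000, hold=10.0823 ⇒ V=10.0823 continue | (k=4,j=3): S=183.9533, (K−S)⁺=0.0000, hold=2.4128 ⇒ V=2.4128 continue | (k=4,j=4): S=233.8713, (K−S)⁺=0.0000, hold=0.2589 ⇒ V=0.2589 continue  boundary S*=89.5159
step 3: (k=3,j=0): S=100.9334, (K−S)⁺=37.2566, hold=36.7956 ⇒ V=37.2566 exercise | (k=3,j=1): S=128.3228, (K−S)⁺=9.8672, hold=17.7707 ⇒ V=17.7707 continue | (k=3,j=2): S=163.1447, (K−S)⁺=0.0000, hold=6.0915 ⇒ V=6.0915 continue | (k=3,j=3): S=207.4160, (K−S)⁺=0.0000, hold=1.2962 ⇒ V=1.2962 continue  boundary S*=100.9334
step 2: (k=2,j=0): S=113.8071, (K−S)⁺=24.3829, hold=27.0001 ⇒ V=27.0001 continue | (k=2,j=1): S=144.6900, (K−S)⁺=0.0000, hold=11.6692 ⇒ V=11.6692 continue | (k=2,j=2): S=183.9533, (K−S)⁺=0.0000, hold=3.5985 ⇒ V=3.5985 continue  boundary S*=-
step 1: (k=1,j=0): S=128.3228, (K−S)⁺=9.8672, hold=18.9539 ⇒ V=18.9539 continue | (k=1,j=1): S=163.1447, (K−S)⁺=0.0000, hold=7.4590 ⇒ V=7.4590 continue  boundary S*=-
step 0: (k=0,j=0): S=144.6900, (K−S)⁺=0.0000, hold=12.9340 ⇒ V=12.9340 continue  boundary S*=-

price = 12.9340
boundary = - - - 100.9334 89.5159 100.9334 89.5159 100.9334 113.8071
tree:
12.9340
18.9539 7.4590
27.0001 11.6692 3.5985
37.2566 17.7707 6.0915 1.2962
48.6741 26.2162 10.0823 2.4128 0.2589
58.8000 37.2566 16.2248 4.4340 0.5362 0.0000
67.7805 48.6741 25.1836 8.0171 1.1106 0.0000 0.0000
75.7452 58.8000 37.2566 14.1886 2.3002 0.0000 0.0000 0.0000
82.8089 67.7805 48.6741 24.3829 4.7641 0.0000 0.0000 0.0000 0.0000
89.0735 75.7452 58.8000 37.2566 9.8672 0.0000 0.0000 0.0000 0.0000 0.0000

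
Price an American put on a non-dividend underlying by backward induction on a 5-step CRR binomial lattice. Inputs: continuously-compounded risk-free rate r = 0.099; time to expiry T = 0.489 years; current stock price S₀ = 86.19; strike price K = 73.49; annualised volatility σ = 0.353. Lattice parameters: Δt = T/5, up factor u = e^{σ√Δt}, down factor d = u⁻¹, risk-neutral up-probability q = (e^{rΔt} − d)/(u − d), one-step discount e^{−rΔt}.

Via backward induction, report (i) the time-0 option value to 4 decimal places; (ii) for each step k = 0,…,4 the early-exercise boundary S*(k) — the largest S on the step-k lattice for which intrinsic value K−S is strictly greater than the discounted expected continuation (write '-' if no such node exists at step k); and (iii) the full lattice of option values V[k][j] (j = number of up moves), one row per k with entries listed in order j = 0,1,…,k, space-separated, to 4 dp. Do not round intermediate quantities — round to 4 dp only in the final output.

Δt=0.09780  u=1.11672  d=0.89548  q=0.51641  discount=0.99036
step 5 (expiry): payoffs max(K−S,0) = 23.8605 11.5991 0.0000 0.0000 0.0000 0.0000
step 4: (k=4,j=0): S=55.4222, (K−S)⁺=18.0678, hold=17.3597 ⇒ V=18.0678 exercise | (k=4,j=1): S=69.1147, (K−S)⁺=4.3753, hold=5.5552 ⇒ V=5.5552 continue | (k=4,j=2): S=86.1900, (K−S)⁺=0.0000, hold=0.0000 ⇒ V=0.0000 continue | (k=4,j=3): S=107.4839, (K−S)⁺=0.0000, hold=0.0000 ⇒ V=0.0000 continue | (k=4,j=4): S=134.0387, (K−S)⁺=0.0000, hold=0.0000 ⇒ V=0.0000 continue  boundary S*=55.4222
step 3: (k=3,j=0): S=61.8909, (K−S)⁺=11.5991, hold=11.4944 ⇒ V=11.5991 exercise | (k=3,j=1): S=77.1816, (K−S)⁺=0.0000, hold=2.6606 ⇒ V=2.6606 continue | (k=3,j=2): S=96.2499, (K−S)⁺=0.0000, hold=0.0000 ⇒ V=0.0000 continue | (k=3,j=3): S=120.0292, (K−S)⁺=0.0000, hold=0.0000 ⇒ V=0.0000 continue  boundary S*=61.8909
step 2: (k=2,j=0): S=69.1147, (K−S)⁺=4.3753, hold=6.9159 ⇒ V=6.9159 continue | (k=2,j=1): S=86.1900, (K−S)⁺=0.0000, hold=1.2742 ⇒ V=1.2742 continue | (k=2,j=2): S=107.4839, (K−S)⁺=0.0000, hold=0.0000 ⇒ V=0.0000 continue  boundary S*=-
step 1: (k=1,j=0): S=77.1816, (K−S)⁺=0.0000, hold=3.9639 ⇒ V=3.9639 continue | (k=1,j=1): S=96.2499, (K−S)⁺=0.0000, hold=0.6103 ⇒ V=0.6103 continue  boundary S*=-
step 0: (k=0,j=0): S=86.1900, (K−S)⁺=0.0000, hold=2.2106 ⇒ V=2.2106 continue  boundary S*=-

price = 2.2106
boundary = - - - 61.8909 55.4222
tree:
2.2106
3.9639 0.6103
6.9159 1.2742 0.0000
11.5991 2.6606 0.0000 0.0000
18.0678 5.5552 0.0000 0.0000 0.0000
23.8605 11.5991 0.0000 0.0000 0.0000 0.0000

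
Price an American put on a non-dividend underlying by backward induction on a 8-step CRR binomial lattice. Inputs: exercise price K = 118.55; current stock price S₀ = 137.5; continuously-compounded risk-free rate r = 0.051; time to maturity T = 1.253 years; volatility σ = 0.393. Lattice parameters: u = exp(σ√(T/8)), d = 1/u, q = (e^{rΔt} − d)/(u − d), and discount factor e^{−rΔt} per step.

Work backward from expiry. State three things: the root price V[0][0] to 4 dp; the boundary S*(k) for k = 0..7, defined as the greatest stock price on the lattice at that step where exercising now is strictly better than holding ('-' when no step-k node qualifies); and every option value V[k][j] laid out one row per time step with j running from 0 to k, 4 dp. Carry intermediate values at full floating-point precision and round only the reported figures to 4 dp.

price = 11.8986
boundary = - - - - 73.8098 63.1781 73.8098 86.2305
tree:
11.8986
17.3710 6.3271
24.6492 9.9865 2.5747
33.8418 15.3669 4.4804 0.6087
44.7402 22.9131 7.6669 1.1958 0.0000
55.3719 32.8359 12.8326 2.3491 0.0000 0.0000
64.4721 44.7402 20.8306 4.6147 0.0000 0.0000 0.0000
72.2616 55.3719 32.3195 9.0653 0.0000 0.0000 0.0000 0.0000
78.9290 64.4721 44.7402 17.8085 0.0000 0.0000 0.0000 0.0000 0.0000

Δt=0.15662, u=1.16828, d=0.85596, q=0.48687, disc=e^(-rΔt)=0.99204
k=8 terminal: V=max(K-S,0) → 78.9290 64.4721 44.7402 17.8085 0.0000 0.0000 0.0000 0.0000 0.0000
k=7: j=0 S=46.2884 intr=72.2616 cont=71.3184 V=72.2616[EX]; j=1 S=63.1781 intr=55.3719 cont=54.4287 V=55.3719[EX]; j=2 S=86.2305 intr=32.3195 cont=31.3763 V=32.3195[EX]; j=3 S=117.6943 intr=0.8557 cont=9.0653 V=9.0653[hold]; j=4 S=160.6386 intr=0.0000 cont=0.0000 V=0.0000[hold]; j=5 S=219.2524 intr=0.0000 cont=0.0000 V=0.0000[hold]; j=6 S=299.2532 intr=0.0000 cont=0.0000 V=0.0000[hold]; j=7 S=408.4446 intr=0.0000 cont=0.0000 V=0.0000[hold]  S*(7)=86.2305
k=6: j=0 S=54.0779 intr=64.4721 cont=63.5290 V=64.4721[EX]; j=1 S=73.8098 intr=44.7402 cont=43.7970 V=44.7402[EX]; j=2 S=100.7415 intr=17.8085 cont=20.8306 V=20.8306[hold]; j=3 S=137.5000 intr=0.0000 cont=4.6147 V=4.6147[hold]; j=4 S=187.6710 intr=0.0000 cont=0.0000 V=0.0000[hold]; j=5 S=256.1483 intr=0.0000 cont=0.0000 V=0.0000[hold]; j=6 S=349.6117 intr=0.0000 cont=0.0000 V=0.0000[hold]  S*(6)=73.8098
k=5: j=0 S=63.1781 intr=55.3719 cont=54.4287 V=55.3719[EX]; j=1 S=86.2305 intr=32.3195 cont=32.8359 V=32.8359[hold]; j=2 S=117.6943 intr=0.8557 cont=12.8326 V=12.8326[hold]; j=3 S=160.6386 intr=0.0000 cont=2.3491 V=2.3491[hold]; j=4 S=219.2524 intr=0.0000 cont=0.0000 V=0.0000[hold]; j=5 S=299.2532 intr=0.0000 cont=0.0000 V=0.0000[hold]  S*(5)=63.1781
k=4: j=0 S=73.8098 intr=44.7402 cont=44.0465 V=44.7402[EX]; j=1 S=100.7415 intr=17.8085 cont=22.9131 V=22.9131[hold]; j=2 S=137.5000 intr=0.0000 cont=7.6669 V=7.6669[hold]; j=3 S=187.6710 intr=0.0000 cont=1.1958 V=1.1958[hold]; j=4 S=256.1483 intr=0.0000 cont=0.0000 V=0.0000[hold]  S*(4)=73.8098
k=3: j=0 S=86.2305 intr=32.3195 cont=33.8418 V=33.8418[hold]; j=1 S=117.6943 intr=0.8557 cont=15.3669 V=15.3669[hold]; j=2 S=160.6386 intr=0.0000 cont=4.4804 V=4.4804[hold]; j=3 S=219.2524 intr=0.0000 cont=0.6087 V=0.6087[hold]  S*(3)=-
k=2: j=0 S=100.7415 intr=17.8085 cont=24.6492 V=24.6492[hold]; j=1 S=137.5000 intr=0.0000 cont=9.9865 V=9.9865[hold]; j=2 S=187.6710 intr=0.0000 cont=2.5747 V=2.5747[hold]  S*(2)=-
k=1: j=0 S=117.6943 intr=0.8557 cont=17.3710 V=17.3710[hold]; j=1 S=160.6386 intr=0.0000 cont=6.3271 V=6.3271[hold]  S*(1)=-
k=0: j=0 S=137.5000 intr=0.0000 cont=11.8986 V=11.8986[hold]  S*(0)=-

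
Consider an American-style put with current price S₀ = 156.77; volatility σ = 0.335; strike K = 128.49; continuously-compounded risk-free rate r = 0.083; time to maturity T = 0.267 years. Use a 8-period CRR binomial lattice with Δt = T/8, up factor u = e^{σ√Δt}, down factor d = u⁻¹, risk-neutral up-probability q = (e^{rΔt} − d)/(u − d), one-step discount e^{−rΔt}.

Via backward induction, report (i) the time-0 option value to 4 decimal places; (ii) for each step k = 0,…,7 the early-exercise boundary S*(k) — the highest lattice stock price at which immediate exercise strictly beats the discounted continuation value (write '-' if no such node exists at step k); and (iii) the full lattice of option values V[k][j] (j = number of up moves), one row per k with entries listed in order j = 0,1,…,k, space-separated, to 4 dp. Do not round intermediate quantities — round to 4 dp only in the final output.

params: Δt=0.03338 u=1.06311 d=0.94063 q=0.50735 e^(-rΔt)=0.99723
t_8 payoffs: 32.4106 19.9003 5.7611 0.0000 0.0000 0.0000 0.0000 0.0000 0.0000
t_7: node(7,0) S=102.1432 payoff=26.3468 vs cont=25.9914 → 26.3468 [stop]  node(7,1) S=115.4430 payoff=13.0470 vs cont=12.6916 → 13.0470 [stop]  node(7,2) S=130.4745 payoff=0.0000 vs cont=2.8304 → 2.8304 [wait]  node(7,3) S=147.4633 payoff=0.0000 vs cont=0.0000 → 0.0000 [wait]  node(7,4) S=166.6641 payoff=0.0000 vs cont=0.0000 → 0.0000 [wait]  node(7,5) S=188.3650 payoff=0.0000 vs cont=0.0000 → 0.0000 [wait]  node(7,6) S=212.8915 payoff=0.0000 vs cont=0.0000 → 0.0000 [wait]  node(7,7) S=240.6115 payoff=0.0000 vs cont=0.0000 → 0.0000 [wait]  ⇒ S*(7)=115.4430
t_6: node(6,0) S=108.5897 payoff=19.9003 vs cont=19.5449 → 19.9003 [stop]  node(6,1) S=122.7289 payoff=5.7611 vs cont=7.8418 → 7.8418 [wait]  node(6,2) S=138.7091 payoff=0.0000 vs cont=1.3905 → 1.3905 [wait]  node(6,3) S=156.7700 payoff=0.0000 vs cont=0.0000 → 0.0000 [wait]  node(6,4) S=177.1826 payoff=0.0000 vs cont=0.0000 → 0.0000 [wait]  node(6,5) S=200.2531 payoff=0.0000 vs cont=0.0000 → 0.0000 [wait]  node(6,6) S=226.3275 payoff=0.0000 vs cont=0.0000 → 0.0000 [wait]  ⇒ S*(6)=108.5897
t_5: node(5,0) S=115.4430 payoff=13.0470 vs cont=13.7443 → 13.7443 [wait]  node(5,1) S=130.4745 payoff=0.0000 vs cont=4.5561 → 4.5561 [wait]  node(5,2) S=147.4633 payoff=0.0000 vs cont=0.6831 → 0.6831 [wait]  node(5,3) S=166.6641 payoff=0.0000 vs cont=0.0000 → 0.0000 [wait]  node(5,4) S=188.3650 payoff=0.0000 vs cont=0.0000 → 0.0000 [wait]  node(5,5) S=212.8915 payoff=0.0000 vs cont=0.0000 → 0.0000 [wait]  ⇒ S*(5)=-
t_4: node(4,0) S=122.7289 payoff=5.7611 vs cont=9.0575 → 9.0575 [wait]  node(4,1) S=138.7091 payoff=0.0000 vs cont=2.5840 → 2.5840 [wait]  node(4,2) S=156.7700 payoff=0.0000 vs cont=0.3356 → 0.3356 [wait]  node(4,3) S=177.1826 payoff=0.0000 vs cont=0.0000 → 0.0000 [wait]  node(4,4) S=200.2531 payoff=0.0000 vs cont=0.0000 → 0.0000 [wait]  ⇒ S*(4)=-
t_3: node(3,0) S=130.4745 payoff=0.0000 vs cont=5.7571 → 5.7571 [wait]  node(3,1) S=147.4633 payoff=0.0000 vs cont=1.4393 → 1.4393 [wait]  node(3,2) S=166.6641 payoff=0.0000 vs cont=0.1649 → 0.1649 [wait]  node(3,3) S=188.3650 payoff=0.0000 vs cont=0.0000 → 0.0000 [wait]  ⇒ S*(3)=-
t_2: node(2,0) S=138.7091 payoff=0.0000 vs cont=3.5566 → 3.5566 [wait]  node(2,1) S=156.7700 payoff=0.0000 vs cont=0.7905 → 0.7905 [wait]  node(2,2) S=177.1826 payoff=0.0000 vs cont=0.0810 → 0.0810 [wait]  ⇒ S*(2)=-
t_1: node(1,0) S=147.4633 payoff=0.0000 vs cont=2.1472 → 2.1472 [wait]  node(1,1) S=166.6641 payoff=0.0000 vs cont=0.4293 → 0.4293 [wait]  ⇒ S*(1)=-
t_0: node(0,0) S=156.7700 payoff=0.0000 vs cont=1.2721 → 1.2721 [wait]  ⇒ S*(0)=-

price = 1.2721
boundary = - - - - - - 108.5897 115.4430
tree:
1.2721
2.1472 0.4293
3.5566 0.7905 0.0810
5.7571 1.4393 0.1649 0.0000
9.0575 2.5840 0.3356 0.0000 0.0000
13.7443 4.5561 0.6831 0.0000 0.0000 0.0000
19.9003 7.8418 1.3905 0.0000 0.0000 0.0000 0.0000
26.3468 13.0470 2.8304 0.0000 0.0000 0.0000 0.0000 0.0000
32.4106 19.9003 5.7611 0.0000 0.0000 0.0000 0.0000 0.0000 0.0000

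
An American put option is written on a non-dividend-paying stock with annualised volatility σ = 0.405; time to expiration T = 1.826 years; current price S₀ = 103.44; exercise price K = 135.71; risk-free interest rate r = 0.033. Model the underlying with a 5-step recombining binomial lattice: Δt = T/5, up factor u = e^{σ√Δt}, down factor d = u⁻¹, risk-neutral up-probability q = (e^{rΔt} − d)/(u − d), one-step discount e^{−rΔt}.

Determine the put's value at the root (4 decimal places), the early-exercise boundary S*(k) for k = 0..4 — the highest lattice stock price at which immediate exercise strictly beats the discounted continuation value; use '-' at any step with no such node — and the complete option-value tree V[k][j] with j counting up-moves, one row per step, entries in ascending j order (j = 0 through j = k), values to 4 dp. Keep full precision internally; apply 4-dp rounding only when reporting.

price = 40.4792
boundary = - - 63.4019 80.9833 103.4400
tree:
40.4792
55.3750 24.3056
72.3081 37.2341 9.9851
86.0725 54.7267 17.9715 1.0071
96.8488 72.3081 32.2700 1.9004 0.0000
105.2855 86.0725 54.7267 3.5861 0.0000 0.0000

Δt=0.36520  u=1.27730  d=0.78290  q=0.46364  discount=0.98802
step 5 (expiry): payoffs max(K−S,0) = 105.2855 86.0725 54.7267 3.5861 0.0000 0.0000
step 4: (k=4,j=0): S=38.8612, (K−S)⁺=96.8488, hold=95.2231 ⇒ V=96.8488 exercise | (k=4,j=1): S=63.4019, (K−S)⁺=72.3081, hold=70.6824 ⇒ V=72.3081 exercise | (k=4,j=2): S=103.4400, (K−S)⁺=32.2700, hold=30.6443 ⇒ V=32.2700 exercise | (k=4,j=3): S=168.7620, (K−S)⁺=0.0000, hold=1.9004 ⇒ V=1.9004 continue | (k=4,j=4): S=275.3345, (K−S)⁺=0.0000, hold=0.0000 ⇒ V=0.0000 continue  boundary S*=103.4400
step 3: (k=3,j=0): S=49.6375, (K−S)⁺=86.0725, hold=84.4468 ⇒ V=86.0725 exercise | (k=3,j=1): S=80.9833, (K−S)⁺=54.7267, hold=53.1010 ⇒ V=54.7267 exercise | (k=3,j=2): S=132.1239, (K−S)⁺=3.5861, hold=17.9715 ⇒ V=17.9715 continue | (k=3,j=3): S=215.5597, (K−S)⁺=0.0000, hold=1.0071 ⇒ V=1.0071 continue  boundary S*=80.9833
step 2: (k=2,j=0): S=63.4019, (K−S)⁺=72.3081, hold=70.6824 ⇒ V=72.3081 exercise | (k=2,j=1): S=103.4400, (K−S)⁺=32.2700, hold=37.2341 ⇒ V=37.2341 continue | (k=2,j=2): S=168.7620, (K−S)⁺=0.0000, hold=9.9851 ⇒ V=9.9851 continue  boundary S*=63.4019
step 1: (k=1,j=0): S=80.9833, (K−S)⁺=54.7267, hold=55.3750 ⇒ V=55.3750 continue | (k=1,j=1): S=132.1239, (K−S)⁺=3.5861, hold=24.3056 ⇒ V=24.3056 continue  boundary S*=-
step 0: (k=0,j=0): S=103.4400, (K−S)⁺=32.2700, hold=40.4792 ⇒ V=40.4792 continue  boundary S*=-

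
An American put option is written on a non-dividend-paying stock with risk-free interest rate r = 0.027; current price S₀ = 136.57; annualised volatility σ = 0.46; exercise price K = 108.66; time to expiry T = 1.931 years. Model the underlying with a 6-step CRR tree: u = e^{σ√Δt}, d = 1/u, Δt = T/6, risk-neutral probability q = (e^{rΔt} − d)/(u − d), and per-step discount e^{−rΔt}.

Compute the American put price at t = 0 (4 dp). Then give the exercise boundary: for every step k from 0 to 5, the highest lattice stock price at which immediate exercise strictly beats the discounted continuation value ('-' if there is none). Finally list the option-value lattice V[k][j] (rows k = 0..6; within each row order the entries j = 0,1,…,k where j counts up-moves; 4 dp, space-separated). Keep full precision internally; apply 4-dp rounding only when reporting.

params: Δt=0.32183 u=1.29818 d=0.77031 q=0.45166 e^(-rΔt)=0.99135
t_6 payoffs: 80.1265 60.5736 27.6220 0.0000 0.0000 0.0000 0.0000
t_5: node(5,0) S=37.0415 payoff=71.6185 vs cont=70.6784 → 71.6185 [stop]  node(5,1) S=62.4245 payoff=46.2355 vs cont=45.2954 → 46.2355 [stop]  node(5,2) S=105.2015 payoff=3.4585 vs cont=15.0152 → 15.0152 [wait]  node(5,3) S=177.2918 payoff=0.0000 vs cont=0.0000 → 0.0000 [wait]  node(5,4) S=298.7826 payoff=0.0000 vs cont=0.0000 → 0.0000 [wait]  node(5,5) S=503.5261 payoff=0.0000 vs cont=0.0000 → 0.0000 [wait]  ⇒ S*(5)=62.4245
t_4: node(4,0) S=48.0864 payoff=60.5736 vs cont=59.6335 → 60.5736 [stop]  node(4,1) S=81.0380 payoff=27.6220 vs cont=31.8565 → 31.8565 [wait]  node(4,2) S=136.5700 payoff=0.0000 vs cont=8.1622 → 8.1622 [wait]  node(4,3) S=230.1558 payoff=0.0000 vs cont=0.0000 → 0.0000 [wait]  node(4,4) S=387.8722 payoff=0.0000 vs cont=0.0000 → 0.0000 [wait]  ⇒ S*(4)=48.0864
t_3: node(3,0) S=62.4245 payoff=46.2355 vs cont=47.1913 → 47.1913 [wait]  node(3,1) S=105.2015 payoff=3.4585 vs cont=20.9716 → 20.9716 [wait]  node(3,2) S=177.2918 payoff=0.0000 vs cont=4.4369 → 4.4369 [wait]  node(3,3) S=298.7826 payoff=0.0000 vs cont=0.0000 → 0.0000 [wait]  ⇒ S*(3)=-
t_2: node(2,0) S=81.0380 payoff=27.6220 vs cont=35.0431 → 35.0431 [wait]  node(2,1) S=136.5700 payoff=0.0000 vs cont=13.3867 → 13.3867 [wait]  node(2,2) S=230.1558 payoff=0.0000 vs cont=2.4119 → 2.4119 [wait]  ⇒ S*(2)=-
t_1: node(1,0) S=105.2015 payoff=3.4585 vs cont=25.0432 → 25.0432 [wait]  node(1,1) S=177.2918 payoff=0.0000 vs cont=8.3569 → 8.3569 [wait]  ⇒ S*(1)=-
t_0: node(0,0) S=136.5700 payoff=0.0000 vs cont=17.3552 → 17.3552 [wait]  ⇒ S*(0)=-

price = 17.3552
boundary = - - - - 48.0864 62.4245
tree:
17.3552
25.0432 8.3569
35.0431 13.3867 2.4119
47.1913 20.9716 4.4369 0.0000
60.5736 31.8565 8.1622 0.0000 0.0000
71.6185 46.2355 15.0152 0.0000 0.0000 0.0000
80.1265 60.5736 27.6220 0.0000 0.0000 0.0000 0.0000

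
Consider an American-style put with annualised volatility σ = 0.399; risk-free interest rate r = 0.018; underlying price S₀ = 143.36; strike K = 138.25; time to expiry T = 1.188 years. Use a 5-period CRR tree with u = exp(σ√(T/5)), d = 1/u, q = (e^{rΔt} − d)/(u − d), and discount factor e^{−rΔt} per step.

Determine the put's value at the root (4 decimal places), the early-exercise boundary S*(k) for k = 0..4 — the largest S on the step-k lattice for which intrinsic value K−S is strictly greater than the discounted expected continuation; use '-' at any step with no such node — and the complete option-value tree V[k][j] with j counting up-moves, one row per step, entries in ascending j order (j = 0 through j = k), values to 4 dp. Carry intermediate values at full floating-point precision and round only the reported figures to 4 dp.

price = 21.5824
boundary = - - - 79.9891 97.1620
tree:
21.5824
31.2171 10.5846
43.6059 17.1074 3.1015
58.2609 26.9771 5.7947 0.0000
72.3986 41.0880 10.8267 0.0000 0.0000
84.0375 58.2609 20.2282 0.0000 0.0000 0.0000

Δt=0.23760  u=1.21469  d=0.82325  q=0.46248  discount=0.99573
step 5 (expiry): payoffs max(K−S,0) = 84.0375 58.2609 20.2282 0.0000 0.0000 0.0000
step 4: (k=4,j=0): S=65.8514, (K−S)⁺=72.3986, hold=71.8086 ⇒ V=72.3986 exercise | (k=4,j=1): S=97.1620, (K−S)⁺=41.0880, hold=40.4980 ⇒ V=41.0880 exercise | (k=4,j=2): S=143.3600, (K−S)⁺=0.0000, hold=10.8267 ⇒ V=10.8267 continue | (k=4,j=3): S=211.5239, (K−S)⁺=0.0000, hold=0.0000 ⇒ V=0.0000 continue | (k=4,j=4): S=312.0979, (K−S)⁺=0.0000, hold=0.0000 ⇒ V=0.0000 continue  boundary S*=97.1620
step 3: (k=3,j=0): S=79.9891, (K−S)⁺=58.2609, hold=57.6709 ⇒ V=58.2609 exercise | (k=3,j=1): S=118.0218, (K−S)⁺=20.2282, hold=26.9771 ⇒ V=26.9771 continue | (k=3,j=2): S=174.1381, (K−S)⁺=0.0000, hold=5.7947 ⇒ V=5.7947 continue | (k=3,j=3): S=256.9361, (K−S)⁺=0.0000, hold=0.0000 ⇒ V=0.0000 continue  boundary S*=79.9891
step 2: (k=2,j=0): S=97.1620, (K−S)⁺=41.0880, hold=43.6059 ⇒ V=43.6059 continue | (k=2,j=1): S=143.3600, (K−S)⁺=0.0000, hold=17.1074 ⇒ V=17.1074 continue | (k=2,j=2): S=211.5239, (K−S)⁺=0.0000, hold=3.1015 ⇒ V=3.1015 continue  boundary S*=-
step 1: (k=1,j=0): S=118.0218, (K−S)⁺=20.2282, hold=31.2171 ⇒ V=31.2171 continue | (k=1,j=1): S=174.1381, (K−S)⁺=0.0000, hold=10.5846 ⇒ V=10.5846 continue  boundary S*=-
step 0: (k=0,j=0): S=143.3600, (K−S)⁺=0.0000, hold=21.5824 ⇒ V=21.5824 continue  boundary S*=-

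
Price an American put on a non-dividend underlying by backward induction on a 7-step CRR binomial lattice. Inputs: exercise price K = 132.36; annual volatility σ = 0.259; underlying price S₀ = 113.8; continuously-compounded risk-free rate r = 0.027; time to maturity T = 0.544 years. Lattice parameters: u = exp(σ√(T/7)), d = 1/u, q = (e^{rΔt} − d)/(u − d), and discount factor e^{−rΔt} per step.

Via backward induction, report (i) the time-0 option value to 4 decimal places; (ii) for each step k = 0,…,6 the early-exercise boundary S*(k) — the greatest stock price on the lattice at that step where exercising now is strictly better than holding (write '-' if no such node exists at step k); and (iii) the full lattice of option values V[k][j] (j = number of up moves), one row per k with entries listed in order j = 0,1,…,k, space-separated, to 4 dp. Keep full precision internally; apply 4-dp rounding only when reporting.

price = 20.5800
boundary = - - 98.4982 91.6371 98.4982 105.8730 113.8000
tree:
20.5800
26.8528 14.3056
33.8618 19.8584 8.7349
40.7229 26.5103 13.1964 4.2472
47.1061 33.8618 19.1671 7.1972 1.2735
53.0446 40.7229 26.4870 11.8248 2.5346 0.0000
58.5695 47.1061 33.8618 18.5600 5.0444 0.0000 0.0000
63.7096 53.0446 40.7229 26.4870 10.0395 0.0000 0.0000 0.0000

params: Δt=0.07771 u=1.07487 d=0.93034 q=0.49649 e^(-rΔt)=0.99790
t_7 payoffs: 63.7096 53.0446 40.7229 26.4870 10.0395 0.0000 0.0000 0.0000
t_6: node(6,0) S=73.7905 payoff=58.5695 vs cont=58.2921 → 58.5695 [stop]  node(6,1) S=85.2539 payoff=47.1061 vs cont=46.8287 → 47.1061 [stop]  node(6,2) S=98.4982 payoff=33.8618 vs cont=33.5844 → 33.8618 [stop]  node(6,3) S=113.8000 payoff=18.5600 vs cont=18.2826 → 18.5600 [stop]  node(6,4) S=131.4790 payoff=0.8810 vs cont=5.0444 → 5.0444 [wait]  node(6,5) S=151.9044 payoff=0.0000 vs cont=0.0000 → 0.0000 [wait]  node(6,6) S=175.5029 payoff=0.0000 vs cont=0.0000 → 0.0000 [wait]  ⇒ S*(6)=113.8000
t_5: node(5,0) S=79.3154 payoff=53.0446 vs cont=52.7672 → 53.0446 [stop]  node(5,1) S=91.6371 payoff=40.7229 vs cont=40.4455 → 40.7229 [stop]  node(5,2) S=105.8730 payoff=26.4870 vs cont=26.2096 → 26.4870 [stop]  node(5,3) S=122.3205 payoff=10.0395 vs cont=11.8248 → 11.8248 [wait]  node(5,4) S=141.3231 payoff=0.0000 vs cont=2.5346 → 2.5346 [wait]  node(5,5) S=163.2778 payoff=0.0000 vs cont=0.0000 → 0.0000 [wait]  ⇒ S*(5)=105.8730
t_4: node(4,0) S=85.2539 payoff=47.1061 vs cont=46.8287 → 47.1061 [stop]  node(4,1) S=98.4982 payoff=33.8618 vs cont=33.5844 → 33.8618 [stop]  node(4,2) S=113.8000 payoff=18.5600 vs cont=19.1671 → 19.1671 [wait]  node(4,3) S=131.4790 payoff=0.8810 vs cont=7.1972 → 7.1972 [wait]  node(4,4) S=151.9044 payoff=0.0000 vs cont=1.2735 → 1.2735 [wait]  ⇒ S*(4)=98.4982
t_3: node(3,0) S=91.6371 payoff=40.7229 vs cont=40.4455 → 40.7229 [stop]  node(3,1) S=105.8730 payoff=26.4870 vs cont=26.5103 → 26.5103 [wait]  node(3,2) S=122.3205 payoff=10.0395 vs cont=13.1964 → 13.1964 [wait]  node(3,3) S=141.3231 payoff=0.0000 vs cont=4.2472 → 4.2472 [wait]  ⇒ S*(3)=91.6371
t_2: node(2,0) S=98.4982 payoff=33.8618 vs cont=33.5959 → 33.8618 [stop]  node(2,1) S=113.8000 payoff=18.5600 vs cont=19.8584 → 19.8584 [wait]  node(2,2) S=131.4790 payoff=0.8810 vs cont=8.7349 → 8.7349 [wait]  ⇒ S*(2)=98.4982
t_1: node(1,0) S=105.8730 payoff=26.4870 vs cont=26.8528 → 26.8528 [wait]  node(1,1) S=122.3205 payoff=10.0395 vs cont=14.3056 → 14.3056 [wait]  ⇒ S*(1)=-
t_0: node(0,0) S=113.8000 payoff=18.5600 vs cont=20.5800 → 20.5800 [wait]  ⇒ S*(0)=-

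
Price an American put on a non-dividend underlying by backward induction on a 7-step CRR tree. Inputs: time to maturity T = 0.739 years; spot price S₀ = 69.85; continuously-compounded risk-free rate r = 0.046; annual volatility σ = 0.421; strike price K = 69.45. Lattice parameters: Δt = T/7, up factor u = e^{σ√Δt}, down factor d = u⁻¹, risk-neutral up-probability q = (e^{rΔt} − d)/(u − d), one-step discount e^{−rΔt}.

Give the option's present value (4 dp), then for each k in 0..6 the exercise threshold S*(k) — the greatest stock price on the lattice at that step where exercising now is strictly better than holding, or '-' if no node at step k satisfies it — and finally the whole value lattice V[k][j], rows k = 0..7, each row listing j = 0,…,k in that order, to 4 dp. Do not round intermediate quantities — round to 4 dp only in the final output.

price = 9.0963
boundary = - - - 46.3388 40.4145 46.3388 53.1315
tree:
9.0963
12.8487 5.1809
17.5639 7.9430 2.2835
23.1112 11.8169 3.8862 0.5950
29.0355 16.9281 6.4780 1.1577 0.0000
34.2024 23.1112 10.4958 2.2528 0.0000 0.0000
38.7087 29.0355 16.3185 4.3837 0.0000 0.0000 0.0000
42.6388 34.2024 23.1112 8.5301 0.0000 0.0000 0.0000 0.0000

Δt=0.10557, u=1.14659, d=0.87215, q=0.48359, disc=e^(-rΔt)=0.99516
k=7 terminal: V=max(K-S,0) → 42.6388 34.2024 23.1112 8.5301 0.0000 0.0000 0.0000 0.0000
k=6: j=0 S=30.7413 intr=38.7087 cont=38.3722 V=38.7087[EX]; j=1 S=40.4145 intr=29.0355 cont=28.6990 V=29.0355[EX]; j=2 S=53.1315 intr=16.3185 cont=15.9821 V=16.3185[EX]; j=3 S=69.8500 intr=0.0000 cont=4.3837 V=4.3837[hold]; j=4 S=91.8292 intr=0.0000 cont=0.0000 V=0.0000[hold]; j=5 S=120.7245 intr=0.0000 cont=0.0000 V=0.0000[hold]; j=6 S=158.7121 intr=0.0000 cont=0.0000 V=0.0000[hold]  S*(6)=53.1315
k=5: j=0 S=35.2476 intr=34.2024 cont=33.8659 V=34.2024[EX]; j=1 S=46.3388 intr=23.1112 cont=22.7748 V=23.1112[EX]; j=2 S=60.9199 intr=8.5301 cont=10.4958 V=10.4958[hold]; j=3 S=80.0891 intr=0.0000 cont=2.2528 V=2.2528[hold]; j=4 S=105.2903 intr=0.0000 cont=0.0000 V=0.0000[hold]; j=5 S=138.4213 intr=0.0000 cont=0.0000 V=0.0000[hold]  S*(5)=46.3388
k=4: j=0 S=40.4145 intr=29.0355 cont=28.6990 V=29.0355[EX]; j=1 S=53.1315 intr=16.3185 cont=16.9281 V=16.9281[hold]; j=2 S=69.8500 intr=0.0000 cont=6.4780 V=6.4780[hold]; j=3 S=91.8292 intr=0.0000 cont=1.1577 V=1.1577[hold]; j=4 S=120.7245 intr=0.0000 cont=0.0000 V=0.0000[hold]  S*(4)=40.4145
k=3: j=0 S=46.3388 intr=23.1112 cont=23.0681 V=23.1112[EX]; j=1 S=60.9199 intr=8.5301 cont=11.8169 V=11.8169[hold]; j=2 S=80.0891 intr=0.0000 cont=3.8862 V=3.8862[hold]; j=3 S=105.2903 intr=0.0000 cont=0.5950 V=0.5950[hold]  S*(3)=46.3388
k=2: j=0 S=53.1315 intr=16.3185 cont=17.5639 V=17.5639[hold]; j=1 S=69.8500 intr=0.0000 cont=7.9430 V=7.9430[hold]; j=2 S=91.8292 intr=0.0000 cont=2.2835 V=2.2835[hold]  S*(2)=-
k=1: j=0 S=60.9199 intr=8.5301 cont=12.8487 V=12.8487[hold]; j=1 S=80.0891 intr=0.0000 cont=5.1809 V=5.1809[hold]  S*(1)=-
k=0: j=0 S=69.8500 intr=0.0000 cont=9.0963 V=9.0963[hold]  S*(0)=-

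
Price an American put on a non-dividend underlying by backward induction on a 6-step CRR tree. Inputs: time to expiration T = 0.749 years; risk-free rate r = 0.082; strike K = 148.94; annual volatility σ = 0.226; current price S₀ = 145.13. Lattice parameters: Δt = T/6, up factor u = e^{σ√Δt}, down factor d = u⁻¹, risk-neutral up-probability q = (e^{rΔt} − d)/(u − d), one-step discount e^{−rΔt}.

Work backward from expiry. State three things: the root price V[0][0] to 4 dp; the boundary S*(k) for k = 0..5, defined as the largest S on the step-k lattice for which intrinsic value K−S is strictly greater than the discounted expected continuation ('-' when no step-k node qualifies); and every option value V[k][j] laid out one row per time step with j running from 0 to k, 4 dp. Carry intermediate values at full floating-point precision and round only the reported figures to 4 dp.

params: Δt=0.12483 u=1.08312 d=0.92326 q=0.54441 e^(-rΔt)=0.98982
t_6 payoffs: 59.0550 43.4906 25.2312 3.8100 0.0000 0.0000 0.0000
t_5: node(5,0) S=97.3566 payoff=51.5834 vs cont=50.0665 → 51.5834 [stop]  node(5,1) S=114.2148 payoff=34.7252 vs cont=33.2084 → 34.7252 [stop]  node(5,2) S=133.9920 payoff=14.9480 vs cont=13.4312 → 14.9480 [stop]  node(5,3) S=157.1938 payoff=0.0000 vs cont=1.7181 → 1.7181 [wait]  node(5,4) S=184.4133 payoff=0.0000 vs cont=0.0000 → 0.0000 [wait]  node(5,5) S=216.3460 payoff=0.0000 vs cont=0.0000 → 0.0000 [wait]  ⇒ S*(5)=133.9920
t_4: node(4,0) S=105.4494 payoff=43.4906 vs cont=41.9738 → 43.4906 [stop]  node(4,1) S=123.7088 payoff=25.2312 vs cont=23.7144 → 25.2312 [stop]  node(4,2) S=145.1300 payoff=3.8100 vs cont=7.6667 → 7.6667 [wait]  node(4,3) S=170.2605 payoff=0.0000 vs cont=0.7748 → 0.7748 [wait]  node(4,4) S=199.7425 payoff=0.0000 vs cont=0.0000 → 0.0000 [wait]  ⇒ S*(4)=123.7088
t_3: node(3,0) S=114.2148 payoff=34.7252 vs cont=33.2084 → 34.7252 [stop]  node(3,1) S=133.9920 payoff=14.9480 vs cont=15.5094 → 15.5094 [wait]  node(3,2) S=157.1938 payoff=0.0000 vs cont=3.8748 → 3.8748 [wait]  node(3,3) S=184.4133 payoff=0.0000 vs cont=0.3494 → 0.3494 [wait]  ⇒ S*(3)=114.2148
t_2: node(2,0) S=123.7088 payoff=25.2312 vs cont=24.0169 → 25.2312 [stop]  node(2,1) S=145.1300 payoff=3.8100 vs cont=9.0820 → 9.0820 [wait]  node(2,2) S=170.2605 payoff=0.0000 vs cont=1.9356 → 1.9356 [wait]  ⇒ S*(2)=123.7088
t_1: node(1,0) S=133.9920 payoff=14.9480 vs cont=16.2721 → 16.2721 [wait]  node(1,1) S=157.1938 payoff=0.0000 vs cont=5.1386 → 5.1386 [wait]  ⇒ S*(1)=-
t_0: node(0,0) S=145.1300 payoff=3.8100 vs cont=10.1070 → 10.1070 [wait]  ⇒ S*(0)=-

price = 10.1070
boundary = - - 123.7088 114.2148 123.7088 133.9920
tree:
10.1070
16.2721 5.1386
25.2312 9.0820 1.9356
34.7252 15.5094 3.8748 0.3494
43.4906 25.2312 7.6667 0.7748 0.0000
51.5834 34.7252 14.9480 1.7181 0.0000 0.0000
59.0550 43.4906 25.2312 3.8100 0.0000 0.0000 0.0000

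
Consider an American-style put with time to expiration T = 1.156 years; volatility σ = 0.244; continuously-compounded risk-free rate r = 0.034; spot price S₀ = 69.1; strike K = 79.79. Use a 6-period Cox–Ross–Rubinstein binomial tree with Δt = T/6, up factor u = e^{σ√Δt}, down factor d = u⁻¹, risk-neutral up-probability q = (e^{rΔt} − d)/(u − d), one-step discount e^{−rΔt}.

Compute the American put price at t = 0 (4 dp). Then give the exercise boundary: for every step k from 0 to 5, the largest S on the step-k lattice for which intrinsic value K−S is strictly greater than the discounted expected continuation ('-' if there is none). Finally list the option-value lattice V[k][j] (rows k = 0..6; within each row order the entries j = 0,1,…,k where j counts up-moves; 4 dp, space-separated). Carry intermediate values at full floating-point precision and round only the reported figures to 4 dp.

Δt=0.19267, u=1.11305, d=0.89844, q=0.50387, disc=e^(-rΔt)=0.99347
k=6 terminal: V=max(K-S,0) → 43.4489 34.7680 24.0135 10.6900 0.0000 0.0000 0.0000
k=5: j=0 S=40.4493 intr=39.3407 cont=38.8197 V=39.3407[EX]; j=1 S=50.1116 intr=29.6784 cont=29.1575 V=29.6784[EX]; j=2 S=62.0819 intr=17.7081 cont=17.1872 V=17.7081[EX]; j=3 S=76.9115 intr=2.8785 cont=5.2690 V=5.2690[hold]; j=4 S=95.2836 intr=0.0000 cont=0.0000 V=0.0000[hold]; j=5 S=118.0442 intr=0.0000 cont=0.0000 V=0.0000[hold]  S*(5)=62.0819
k=4: j=0 S=45.0220 intr=34.7680 cont=34.2470 V=34.7680[EX]; j=1 S=55.7765 intr=24.0135 cont=23.4925 V=24.0135[EX]; j=2 S=69.1000 intr=10.6900 cont=11.3657 V=11.3657[hold]; j=3 S=85.6061 intr=0.0000 cont=2.5970 V=2.5970[hold]; j=4 S=106.0551 intr=0.0000 cont=0.0000 V=0.0000[hold]  S*(4)=55.7765
k=3: j=0 S=50.1116 intr=29.6784 cont=29.1575 V=29.6784[EX]; j=1 S=62.0819 intr=17.7081 cont=17.5254 V=17.7081[EX]; j=2 S=76.9115 intr=2.8785 cont=6.9020 V=6.9020[hold]; j=3 S=95.2836 intr=0.0000 cont=1.2800 V=1.2800[hold]  S*(3)=62.0819
k=2: j=0 S=55.7765 intr=24.0135 cont=23.4925 V=24.0135[EX]; j=1 S=69.1000 intr=10.6900 cont=12.1831 V=12.1831[hold]; j=2 S=85.6061 intr=0.0000 cont=4.0427 V=4.0427[hold]  S*(2)=55.7765
k=1: j=0 S=62.0819 intr=17.7081 cont=17.9346 V=17.9346[hold]; j=1 S=76.9115 intr=2.8785 cont=8.0286 V=8.0286[hold]  S*(1)=-
k=0: j=0 S=69.1000 intr=10.6900 cont=12.8587 V=12.8587[hold]  S*(0)=-

price = 12.8587
boundary = - - 55.7765 62.0819 55.7765 62.0819
tree:
12.8587
17.9346 8.0286
24.0135 12.1831 4.0427
29.6784 17.7081 6.9020 1.2800
34.7680 24.0135 11.3657 2.5970 0.0000
39.3407 29.6784 17.7081 5.2690 0.0000 0.0000
43.4489 34.7680 24.0135 10.6900 0.0000 0.0000 0.0000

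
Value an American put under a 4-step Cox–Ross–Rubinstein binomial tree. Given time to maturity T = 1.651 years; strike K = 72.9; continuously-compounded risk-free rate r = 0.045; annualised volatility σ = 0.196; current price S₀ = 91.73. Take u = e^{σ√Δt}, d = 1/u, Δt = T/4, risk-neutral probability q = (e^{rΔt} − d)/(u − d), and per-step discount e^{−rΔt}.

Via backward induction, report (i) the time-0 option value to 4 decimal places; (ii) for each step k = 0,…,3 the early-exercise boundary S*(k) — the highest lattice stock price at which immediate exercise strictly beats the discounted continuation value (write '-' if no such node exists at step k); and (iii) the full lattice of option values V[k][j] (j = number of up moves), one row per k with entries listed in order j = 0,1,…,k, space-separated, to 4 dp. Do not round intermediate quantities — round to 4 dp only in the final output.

price = 1.1365
boundary = - - - 62.8710
tree:
1.1365
2.3616 0.1439
4.8815 0.3207 0.0000
10.0290 0.7145 0.0000 0.0000
17.4676 1.5921 0.0000 0.0000 0.0000

Δt=0.41275  u=1.13419  d=0.88168  q=0.54281  discount=0.98160
step 4 (expiry): payoffs max(K−S,0) = 17.4676 1.5921 0.0000 0.0000 0.0000
step 3: (k=3,j=0): S=62.8710, (K−S)⁺=10.0290, hold=8.6875 ⇒ V=10.0290 exercise | (k=3,j=1): S=80.8769, (K−S)⁺=0.0000, hold=0.7145 ⇒ V=0.7145 continue | (k=3,j=2): S=104.0395, (K−S)⁺=0.0000, hold=0.0000 ⇒ V=0.0000 continue | (k=3,j=3): S=133.8358, (K−S)⁺=0.0000, hold=0.0000 ⇒ V=0.0000 continue  boundary S*=62.8710
step 2: (k=2,j=0): S=71.3079, (K−S)⁺=1.5921, hold=4.8815 ⇒ V=4.8815 continue | (k=2,j=1): S=91.7300, (K−S)⁺=0.0000, hold=0.3207 ⇒ V=0.3207 continue | (k=2,j=2): S=118.0009, (K−S)⁺=0.0000, hold=0.0000 ⇒ V=0.0000 continue  boundary S*=-
step 1: (k=1,j=0): S=80.8769, (K−S)⁺=0.0000, hold=2.3616 ⇒ V=2.3616 continue | (k=1,j=1): S=104.0395, (K−S)⁺=0.0000, hold=0.1439 ⇒ V=0.1439 continue  boundary S*=-
step 0: (k=0,j=0): S=91.7300, (K−S)⁺=0.0000, hold=1.1365 ⇒ V=1.1365 continue  boundary S*=-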